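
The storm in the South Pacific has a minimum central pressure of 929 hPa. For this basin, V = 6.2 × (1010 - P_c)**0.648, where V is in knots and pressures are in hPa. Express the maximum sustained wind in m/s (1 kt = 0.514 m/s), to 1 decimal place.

55.0 m/s

ΔP = 1010 − 929 = 81 hPa.
V ≈ 6.2 × 81^0.648 = 6.2 × 17.246 ≈ 106.928 kt.
106.928 × 0.514 ≈ 54.96 m/s → 55.0 m/s.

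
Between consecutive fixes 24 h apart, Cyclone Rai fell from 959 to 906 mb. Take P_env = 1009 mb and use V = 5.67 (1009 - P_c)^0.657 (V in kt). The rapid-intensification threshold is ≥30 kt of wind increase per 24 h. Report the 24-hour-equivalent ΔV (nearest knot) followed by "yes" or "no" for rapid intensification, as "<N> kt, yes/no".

45 kt, yes

V₁: ΔP = 50, V ≈ 5.67 × 50^0.657 ≈ 74.10 kt.
V₂: ΔP = 103, V ≈ 5.67 × 103^0.657 ≈ 119.13 kt.
ΔV over 24 h = 45.03 kt → 24 h equivalent = 45.03 × 24/24 ≈ 45.03 kt.
45 kt ≥ 30 kt ⇒ rapid intensification.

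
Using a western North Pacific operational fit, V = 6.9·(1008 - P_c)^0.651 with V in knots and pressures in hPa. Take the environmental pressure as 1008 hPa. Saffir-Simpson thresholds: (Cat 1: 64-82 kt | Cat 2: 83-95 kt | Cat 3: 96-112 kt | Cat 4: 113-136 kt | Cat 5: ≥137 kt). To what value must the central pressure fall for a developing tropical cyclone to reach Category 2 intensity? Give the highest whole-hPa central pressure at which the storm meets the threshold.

Category 2 begins at V = 83 kt.
Required ΔP = (83/6.9)^(1/0.651) = 12.029^1.536 ≈ 45.64 hPa.
P_c ≤ 1008 − 45.64 = 962.36, so the highest integer P_c is 962 hPa.

962 hPa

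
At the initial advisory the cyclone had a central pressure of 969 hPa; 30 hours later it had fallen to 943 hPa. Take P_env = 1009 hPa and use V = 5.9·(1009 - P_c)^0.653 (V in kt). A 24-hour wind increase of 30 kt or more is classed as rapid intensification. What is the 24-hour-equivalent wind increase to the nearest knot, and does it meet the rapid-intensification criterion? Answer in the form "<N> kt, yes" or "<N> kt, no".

V₁: ΔP = 40, V ≈ 5.9 × 40^0.653 ≈ 65.61 kt.
V₂: ΔP = 66, V ≈ 5.9 × 66^0.653 ≈ 90.99 kt.
ΔV over 30 h = 25.38 kt → 24 h equivalent = 25.38 × 24/30 ≈ 20.30 kt.
20 kt < 30 kt ⇒ not rapid intensification.

20 kt, no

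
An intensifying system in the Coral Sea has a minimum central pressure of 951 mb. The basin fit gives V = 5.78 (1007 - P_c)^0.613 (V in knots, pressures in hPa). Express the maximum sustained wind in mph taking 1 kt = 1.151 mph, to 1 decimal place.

ΔP = 1007 − 951 = 56 mb.
V ≈ 5.78 × 56^0.613 = 5.78 × 11.793 ≈ 68.166 kt.
68.166 × 1.151 ≈ 78.46 mph → 78.5 mph.

78.5 mph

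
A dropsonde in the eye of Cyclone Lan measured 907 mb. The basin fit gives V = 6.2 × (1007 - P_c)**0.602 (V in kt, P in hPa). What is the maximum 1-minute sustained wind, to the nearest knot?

99 kt

ΔP = 1007 − 907 = 100 mb.
100^0.602 ≈ 15.996.
V ≈ 6.2 × 15.996 ≈ 99.2 kt.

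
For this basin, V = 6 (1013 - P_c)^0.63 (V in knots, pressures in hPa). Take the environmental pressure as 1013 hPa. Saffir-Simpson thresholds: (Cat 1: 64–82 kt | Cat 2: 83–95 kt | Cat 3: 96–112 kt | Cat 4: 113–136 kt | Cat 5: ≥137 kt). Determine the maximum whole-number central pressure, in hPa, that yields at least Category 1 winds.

970 hPa

Category 1 begins at V = 64 kt.
Required ΔP = (64/6)^(1/0.63) = 10.667^1.587 ≈ 42.83 hPa.
P_c ≤ 1013 − 42.83 = 970.17, so the highest integer P_c is 970 hPa.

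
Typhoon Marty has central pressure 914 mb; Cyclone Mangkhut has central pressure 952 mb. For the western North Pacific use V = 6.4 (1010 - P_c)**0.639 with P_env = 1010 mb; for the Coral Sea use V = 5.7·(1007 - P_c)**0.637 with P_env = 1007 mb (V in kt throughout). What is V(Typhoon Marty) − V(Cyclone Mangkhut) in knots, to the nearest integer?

45 kt

Typhoon Marty: ΔP = 96; V ≈ 6.4 × 96^0.639 ≈ 118.26 kt.
Cyclone Mangkhut: ΔP = 55; V ≈ 5.7 × 55^0.637 ≈ 73.20 kt.
Difference ≈ 118.26 − 73.20 = 45.06 → 45 kt.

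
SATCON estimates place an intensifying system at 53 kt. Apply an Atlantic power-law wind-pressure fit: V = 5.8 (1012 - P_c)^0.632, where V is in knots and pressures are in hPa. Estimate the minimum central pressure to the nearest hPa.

ΔP = (V / 5.8)^(1/0.632) = (53/5.8)^1.582.
53/5.8 = 9.138; 9.138^1.582 ≈ 33.14 hPa.
P_c = 1012 − 33.14 = 978.86 ≈ 979 hPa.

979 hPa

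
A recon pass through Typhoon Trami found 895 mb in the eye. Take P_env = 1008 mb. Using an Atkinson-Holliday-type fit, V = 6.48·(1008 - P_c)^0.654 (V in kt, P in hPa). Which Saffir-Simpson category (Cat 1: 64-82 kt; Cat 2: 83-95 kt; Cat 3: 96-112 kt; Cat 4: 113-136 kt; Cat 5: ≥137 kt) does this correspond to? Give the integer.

5

ΔP = 1008 − 895 = 113 mb.
V ≈ 6.48 × 113^0.654 = 6.48 × 22.01 ≈ 143 kt.
143 kt falls in the Category 5 band.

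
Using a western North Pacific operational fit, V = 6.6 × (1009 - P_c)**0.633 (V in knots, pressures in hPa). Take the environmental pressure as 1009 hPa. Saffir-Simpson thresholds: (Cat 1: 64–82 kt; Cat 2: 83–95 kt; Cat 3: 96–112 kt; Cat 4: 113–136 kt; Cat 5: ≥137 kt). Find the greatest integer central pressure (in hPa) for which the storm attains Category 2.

Category 2 begins at V = 83 kt.
Required ΔP = (83/6.6)^(1/0.633) = 12.576^1.580 ≈ 54.58 hPa.
P_c ≤ 1009 − 54.58 = 954.42, so the highest integer P_c is 954 hPa.

954 hPa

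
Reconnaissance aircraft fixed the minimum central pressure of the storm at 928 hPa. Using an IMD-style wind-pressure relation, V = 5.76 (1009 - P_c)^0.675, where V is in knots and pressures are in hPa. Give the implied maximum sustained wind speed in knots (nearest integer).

ΔP = 1009 − 928 = 81 hPa.
81^0.675 ≈ 19.419.
V ≈ 5.76 × 19.419 ≈ 111.9 kt.

112 kt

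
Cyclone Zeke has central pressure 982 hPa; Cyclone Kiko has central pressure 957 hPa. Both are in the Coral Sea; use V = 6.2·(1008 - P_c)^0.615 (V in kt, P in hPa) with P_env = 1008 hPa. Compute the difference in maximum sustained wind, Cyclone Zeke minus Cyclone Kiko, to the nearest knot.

Cyclone Zeke: ΔP = 26; V ≈ 6.2 × 26^0.615 ≈ 45.98 kt.
Cyclone Kiko: ΔP = 51; V ≈ 6.2 × 51^0.615 ≈ 69.59 kt.
Difference ≈ 45.98 − 69.59 = -23.61 → -24 kt.

-24 kt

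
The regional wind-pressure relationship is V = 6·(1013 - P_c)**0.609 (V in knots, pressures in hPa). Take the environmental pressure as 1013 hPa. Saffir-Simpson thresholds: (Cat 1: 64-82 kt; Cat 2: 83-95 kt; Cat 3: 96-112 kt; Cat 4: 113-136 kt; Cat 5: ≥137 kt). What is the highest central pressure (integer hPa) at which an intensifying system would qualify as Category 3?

Category 3 begins at V = 96 kt.
Required ΔP = (96/6)^(1/0.609) = 16.000^1.642 ≈ 94.89 hPa.
P_c ≤ 1013 − 94.89 = 918.11, so the highest integer P_c is 918 hPa.

918 hPa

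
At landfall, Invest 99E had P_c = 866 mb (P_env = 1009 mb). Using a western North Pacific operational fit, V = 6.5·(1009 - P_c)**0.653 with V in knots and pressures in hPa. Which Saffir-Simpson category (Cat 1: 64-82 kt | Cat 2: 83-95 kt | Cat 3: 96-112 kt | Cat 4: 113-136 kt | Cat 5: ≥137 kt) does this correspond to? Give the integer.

ΔP = 1009 − 866 = 143 mb.
V ≈ 6.5 × 143^0.653 = 6.5 × 25.55 ≈ 166 kt.
166 kt falls in the Category 5 band.

5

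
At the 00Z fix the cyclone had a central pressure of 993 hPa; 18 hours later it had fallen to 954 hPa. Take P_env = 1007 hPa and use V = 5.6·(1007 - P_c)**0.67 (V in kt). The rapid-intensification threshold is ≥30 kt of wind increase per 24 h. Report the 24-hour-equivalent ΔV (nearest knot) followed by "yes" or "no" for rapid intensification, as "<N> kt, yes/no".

63 kt, yes

V₁: ΔP = 14, V ≈ 5.6 × 14^0.67 ≈ 32.82 kt.
V₂: ΔP = 53, V ≈ 5.6 × 53^0.67 ≈ 80.07 kt.
ΔV over 18 h = 47.25 kt → 24 h equivalent = 47.25 × 24/18 ≈ 63.00 kt.
63 kt ≥ 30 kt ⇒ rapid intensification.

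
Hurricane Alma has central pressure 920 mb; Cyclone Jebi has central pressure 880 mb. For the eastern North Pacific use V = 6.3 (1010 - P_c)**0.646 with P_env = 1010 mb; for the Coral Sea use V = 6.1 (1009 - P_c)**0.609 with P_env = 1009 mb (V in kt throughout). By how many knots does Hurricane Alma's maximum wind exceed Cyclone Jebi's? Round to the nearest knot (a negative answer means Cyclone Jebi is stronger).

Hurricane Alma: ΔP = 90; V ≈ 6.3 × 90^0.646 ≈ 115.29 kt.
Cyclone Jebi: ΔP = 129; V ≈ 6.1 × 129^0.609 ≈ 117.67 kt.
Difference ≈ 115.29 − 117.67 = -2.38 → -2 kt.

-2 kt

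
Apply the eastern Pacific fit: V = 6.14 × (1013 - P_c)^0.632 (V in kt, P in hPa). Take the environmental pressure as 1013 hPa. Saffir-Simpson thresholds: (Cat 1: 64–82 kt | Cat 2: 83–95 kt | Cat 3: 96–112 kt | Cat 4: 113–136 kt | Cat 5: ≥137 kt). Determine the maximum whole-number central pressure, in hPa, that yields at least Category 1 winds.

972 hPa

Category 1 begins at V = 64 kt.
Required ΔP = (64/6.14)^(1/0.632) = 10.423^1.582 ≈ 40.81 hPa.
P_c ≤ 1013 − 40.81 = 972.19, so the highest integer P_c is 972 hPa.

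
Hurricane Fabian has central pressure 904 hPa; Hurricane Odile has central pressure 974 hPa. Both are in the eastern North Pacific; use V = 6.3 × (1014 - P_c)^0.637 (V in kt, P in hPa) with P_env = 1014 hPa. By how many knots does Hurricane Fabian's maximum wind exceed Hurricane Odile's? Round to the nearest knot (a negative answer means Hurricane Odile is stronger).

Hurricane Fabian: ΔP = 110; V ≈ 6.3 × 110^0.637 ≈ 125.81 kt.
Hurricane Odile: ΔP = 40; V ≈ 6.3 × 40^0.637 ≈ 66.05 kt.
Difference ≈ 125.81 − 66.05 = 59.76 → 60 kt.

60 kt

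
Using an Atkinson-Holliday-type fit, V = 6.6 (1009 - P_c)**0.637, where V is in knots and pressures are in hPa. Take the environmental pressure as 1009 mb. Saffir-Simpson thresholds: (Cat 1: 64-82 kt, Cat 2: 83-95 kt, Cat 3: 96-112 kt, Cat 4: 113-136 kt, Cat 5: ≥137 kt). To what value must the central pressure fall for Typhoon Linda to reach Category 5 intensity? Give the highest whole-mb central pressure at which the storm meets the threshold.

892 mb

Category 5 begins at V = 137 kt.
Required ΔP = (137/6.6)^(1/0.637) = 20.758^1.570 ≈ 116.89 mb.
P_c ≤ 1009 − 116.89 = 892.11, so the highest integer P_c is 892 mb.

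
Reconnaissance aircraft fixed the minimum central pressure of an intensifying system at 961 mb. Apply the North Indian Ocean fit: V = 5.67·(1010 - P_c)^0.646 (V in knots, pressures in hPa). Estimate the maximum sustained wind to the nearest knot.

ΔP = 1010 − 961 = 49 mb.
49^0.646 ≈ 12.356.
V ≈ 5.67 × 12.356 ≈ 70.1 kt.

70 kt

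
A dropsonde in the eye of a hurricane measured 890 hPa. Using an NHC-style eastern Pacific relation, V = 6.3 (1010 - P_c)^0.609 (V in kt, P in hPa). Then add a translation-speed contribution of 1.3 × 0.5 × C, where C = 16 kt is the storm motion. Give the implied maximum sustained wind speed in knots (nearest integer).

127 kt

ΔP = 1010 − 890 = 120 hPa.
120^0.609 ≈ 18.460.
V ≈ 6.3 × 18.460 ≈ 116.3 kt.
Translation term: 1.3 × 0.5 × 16 = 10.4 kt.
Corrected V ≈ 126.7 kt → 127 kt.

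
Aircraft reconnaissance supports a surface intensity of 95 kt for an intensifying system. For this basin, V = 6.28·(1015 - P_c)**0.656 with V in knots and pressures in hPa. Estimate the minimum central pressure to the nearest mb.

952 mb

ΔP = (V / 6.28)^(1/0.656) = (95/6.28)^1.524.
95/6.28 = 15.127; 15.127^1.524 ≈ 62.87 mb.
P_c = 1015 − 62.87 = 952.13 ≈ 952 mb.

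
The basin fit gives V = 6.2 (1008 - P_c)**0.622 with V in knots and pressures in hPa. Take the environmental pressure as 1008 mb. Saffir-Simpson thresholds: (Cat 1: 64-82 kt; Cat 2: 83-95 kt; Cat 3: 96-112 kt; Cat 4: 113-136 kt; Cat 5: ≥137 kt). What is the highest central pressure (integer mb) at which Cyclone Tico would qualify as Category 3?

926 mb

Category 3 begins at V = 96 kt.
Required ΔP = (96/6.2)^(1/0.622) = 15.484^1.608 ≈ 81.84 mb.
P_c ≤ 1008 − 81.84 = 926.16, so the highest integer P_c is 926 mb.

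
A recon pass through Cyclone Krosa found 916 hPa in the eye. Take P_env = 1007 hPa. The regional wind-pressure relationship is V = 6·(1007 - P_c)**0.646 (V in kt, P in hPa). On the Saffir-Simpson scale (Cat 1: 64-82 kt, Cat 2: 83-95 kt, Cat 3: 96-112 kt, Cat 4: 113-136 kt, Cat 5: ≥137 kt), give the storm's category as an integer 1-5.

3

ΔP = 1007 − 916 = 91 hPa.
V ≈ 6 × 91^0.646 = 6 × 18.43 ≈ 111 kt.
111 kt falls in the Category 3 band.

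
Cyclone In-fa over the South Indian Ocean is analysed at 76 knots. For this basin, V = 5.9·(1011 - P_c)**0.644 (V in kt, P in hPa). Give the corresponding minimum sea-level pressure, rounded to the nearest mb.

958 mb

ΔP = (V / 5.9)^(1/0.644) = (76/5.9)^1.553.
76/5.9 = 12.881; 12.881^1.553 ≈ 52.91 mb.
P_c = 1011 − 52.91 = 958.09 ≈ 958 mb.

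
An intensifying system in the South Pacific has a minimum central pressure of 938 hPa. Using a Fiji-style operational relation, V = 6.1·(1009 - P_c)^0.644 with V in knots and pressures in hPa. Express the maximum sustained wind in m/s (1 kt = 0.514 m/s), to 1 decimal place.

ΔP = 1009 − 938 = 71 hPa.
V ≈ 6.1 × 71^0.644 = 6.1 × 15.567 ≈ 94.960 kt.
94.960 × 0.514 ≈ 48.81 m/s → 48.8 m/s.

48.8 m/s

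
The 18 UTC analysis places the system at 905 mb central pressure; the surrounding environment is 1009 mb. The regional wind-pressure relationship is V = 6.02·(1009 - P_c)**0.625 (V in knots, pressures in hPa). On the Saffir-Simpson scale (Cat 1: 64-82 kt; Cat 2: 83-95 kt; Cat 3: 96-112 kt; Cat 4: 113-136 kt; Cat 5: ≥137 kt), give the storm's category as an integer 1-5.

3

ΔP = 1009 − 905 = 104 mb.
V ≈ 6.02 × 104^0.625 = 6.02 × 18.22 ≈ 110 kt.
110 kt falls in the Category 3 band.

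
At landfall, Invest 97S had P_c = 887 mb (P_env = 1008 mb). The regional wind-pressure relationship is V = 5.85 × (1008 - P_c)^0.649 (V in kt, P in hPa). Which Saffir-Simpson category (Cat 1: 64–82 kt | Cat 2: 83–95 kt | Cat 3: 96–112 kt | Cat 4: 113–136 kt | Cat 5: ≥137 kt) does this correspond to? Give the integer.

4

ΔP = 1008 − 887 = 121 mb.
V ≈ 5.85 × 121^0.649 = 5.85 × 22.48 ≈ 131 kt.
131 kt falls in the Category 4 band.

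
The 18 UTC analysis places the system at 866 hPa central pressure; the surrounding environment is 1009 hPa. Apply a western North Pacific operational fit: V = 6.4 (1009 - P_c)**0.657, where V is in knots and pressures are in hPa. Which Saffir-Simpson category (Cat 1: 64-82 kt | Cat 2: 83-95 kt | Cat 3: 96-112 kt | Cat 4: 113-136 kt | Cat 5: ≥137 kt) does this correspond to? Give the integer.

5

ΔP = 1009 − 866 = 143 hPa.
V ≈ 6.4 × 143^0.657 = 6.4 × 26.06 ≈ 167 kt.
167 kt falls in the Category 5 band.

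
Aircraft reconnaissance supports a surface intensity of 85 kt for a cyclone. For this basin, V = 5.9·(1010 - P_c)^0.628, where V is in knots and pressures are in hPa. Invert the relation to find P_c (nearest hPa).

940 hPa

ΔP = (V / 5.9)^(1/0.628) = (85/5.9)^1.592.
85/5.9 = 14.407; 14.407^1.592 ≈ 69.96 hPa.
P_c = 1010 − 69.96 = 940.04 ≈ 940 hPa.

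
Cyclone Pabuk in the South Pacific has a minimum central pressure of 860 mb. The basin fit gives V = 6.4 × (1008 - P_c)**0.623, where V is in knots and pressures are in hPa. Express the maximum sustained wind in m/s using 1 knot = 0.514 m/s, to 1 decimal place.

74.0 m/s

ΔP = 1008 − 860 = 148 mb.
V ≈ 6.4 × 148^0.623 = 6.4 × 22.494 ≈ 143.964 kt.
143.964 × 0.514 ≈ 74.00 m/s → 74.0 m/s.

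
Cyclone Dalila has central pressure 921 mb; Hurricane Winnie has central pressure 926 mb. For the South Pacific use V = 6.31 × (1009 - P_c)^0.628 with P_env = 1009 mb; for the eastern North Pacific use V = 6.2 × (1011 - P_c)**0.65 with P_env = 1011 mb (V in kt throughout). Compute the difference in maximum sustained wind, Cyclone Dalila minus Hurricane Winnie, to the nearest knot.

Cyclone Dalila: ΔP = 88; V ≈ 6.31 × 88^0.628 ≈ 104.99 kt.
Hurricane Winnie: ΔP = 85; V ≈ 6.2 × 85^0.65 ≈ 111.30 kt.
Difference ≈ 104.99 − 111.30 = -6.31 → -6 kt.

-6 kt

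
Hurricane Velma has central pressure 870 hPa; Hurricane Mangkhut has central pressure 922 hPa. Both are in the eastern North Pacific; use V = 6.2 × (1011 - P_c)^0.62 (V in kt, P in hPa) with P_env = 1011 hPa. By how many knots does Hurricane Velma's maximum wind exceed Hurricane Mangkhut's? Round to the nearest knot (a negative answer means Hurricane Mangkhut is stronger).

Hurricane Velma: ΔP = 141; V ≈ 6.2 × 141^0.62 ≈ 133.32 kt.
Hurricane Mangkhut: ΔP = 89; V ≈ 6.2 × 89^0.62 ≈ 100.23 kt.
Difference ≈ 133.32 − 100.23 = 33.09 → 33 kt.

33 kt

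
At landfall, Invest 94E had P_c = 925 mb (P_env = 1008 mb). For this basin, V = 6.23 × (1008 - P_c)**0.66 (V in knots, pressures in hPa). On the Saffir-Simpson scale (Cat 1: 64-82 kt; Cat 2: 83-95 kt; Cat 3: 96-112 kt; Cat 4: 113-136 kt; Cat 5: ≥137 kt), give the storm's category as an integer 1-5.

4

ΔP = 1008 − 925 = 83 mb.
V ≈ 6.23 × 83^0.66 = 6.23 × 18.48 ≈ 115 kt.
115 kt falls in the Category 4 band.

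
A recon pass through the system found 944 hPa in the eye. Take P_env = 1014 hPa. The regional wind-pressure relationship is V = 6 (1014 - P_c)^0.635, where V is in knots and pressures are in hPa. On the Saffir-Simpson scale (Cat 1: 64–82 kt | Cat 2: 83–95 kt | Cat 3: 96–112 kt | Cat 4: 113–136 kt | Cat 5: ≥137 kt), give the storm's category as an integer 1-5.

ΔP = 1014 − 944 = 70 hPa.
V ≈ 6 × 70^0.635 = 6 × 14.85 ≈ 89 kt.
89 kt falls in the Category 2 band.

2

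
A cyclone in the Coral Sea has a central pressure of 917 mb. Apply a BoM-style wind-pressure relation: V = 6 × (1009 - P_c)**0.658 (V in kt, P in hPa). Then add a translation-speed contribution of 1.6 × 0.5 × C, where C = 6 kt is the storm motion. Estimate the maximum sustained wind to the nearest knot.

122 kt

ΔP = 1009 − 917 = 92 mb.
92^0.658 ≈ 19.596.
V ≈ 6 × 19.596 ≈ 117.6 kt.
Translation term: 1.6 × 0.5 × 6 = 4.8 kt.
Corrected V ≈ 122.4 kt → 122 kt.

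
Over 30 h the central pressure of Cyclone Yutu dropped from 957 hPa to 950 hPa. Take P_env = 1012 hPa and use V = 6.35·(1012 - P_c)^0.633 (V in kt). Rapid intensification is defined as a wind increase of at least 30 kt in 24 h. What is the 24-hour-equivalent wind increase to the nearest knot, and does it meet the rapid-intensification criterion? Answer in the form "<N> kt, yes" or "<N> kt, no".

5 kt, no

V₁: ΔP = 55, V ≈ 6.35 × 55^0.633 ≈ 80.25 kt.
V₂: ΔP = 62, V ≈ 6.35 × 62^0.633 ≈ 86.57 kt.
ΔV over 30 h = 6.32 kt → 24 h equivalent = 6.32 × 24/30 ≈ 5.06 kt.
5 kt < 30 kt ⇒ not rapid intensification.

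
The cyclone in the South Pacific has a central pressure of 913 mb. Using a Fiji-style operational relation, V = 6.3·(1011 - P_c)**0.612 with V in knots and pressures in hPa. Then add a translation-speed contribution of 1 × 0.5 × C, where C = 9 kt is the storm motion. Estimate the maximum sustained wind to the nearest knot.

ΔP = 1011 − 913 = 98 mb.
98^0.612 ≈ 16.544.
V ≈ 6.3 × 16.544 ≈ 104.2 kt.
Translation term: 1 × 0.5 × 9 = 4.5 kt.
Corrected V ≈ 108.7 kt → 109 kt.

109 kt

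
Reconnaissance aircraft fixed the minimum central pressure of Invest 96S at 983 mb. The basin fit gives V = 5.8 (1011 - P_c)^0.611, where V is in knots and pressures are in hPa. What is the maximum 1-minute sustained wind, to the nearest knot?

44 kt

ΔP = 1011 − 983 = 28 mb.
28^0.611 ≈ 7.660.
V ≈ 5.8 × 7.660 ≈ 44.4 kt.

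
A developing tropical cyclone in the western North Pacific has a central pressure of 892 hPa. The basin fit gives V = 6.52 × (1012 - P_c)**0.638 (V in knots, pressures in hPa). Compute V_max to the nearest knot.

138 kt

ΔP = 1012 − 892 = 120 hPa.
120^0.638 ≈ 21.209.
V ≈ 6.52 × 21.209 ≈ 138.3 kt.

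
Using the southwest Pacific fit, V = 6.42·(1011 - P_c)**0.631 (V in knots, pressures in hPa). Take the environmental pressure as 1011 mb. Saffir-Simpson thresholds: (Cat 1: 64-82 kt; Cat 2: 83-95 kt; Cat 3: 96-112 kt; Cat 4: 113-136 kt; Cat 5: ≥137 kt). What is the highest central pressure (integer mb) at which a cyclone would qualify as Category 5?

883 mb

Category 5 begins at V = 137 kt.
Required ΔP = (137/6.42)^(1/0.631) = 21.340^1.585 ≈ 127.78 mb.
P_c ≤ 1011 − 127.78 = 883.22, so the highest integer P_c is 883 mb.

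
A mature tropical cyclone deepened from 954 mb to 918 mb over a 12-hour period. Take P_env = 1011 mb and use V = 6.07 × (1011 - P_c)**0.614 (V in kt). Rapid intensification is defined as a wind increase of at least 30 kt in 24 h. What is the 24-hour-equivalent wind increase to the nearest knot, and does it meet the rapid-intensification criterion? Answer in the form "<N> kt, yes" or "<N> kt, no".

V₁: ΔP = 57, V ≈ 6.07 × 57^0.614 ≈ 72.66 kt.
V₂: ΔP = 93, V ≈ 6.07 × 93^0.614 ≈ 98.14 kt.
ΔV over 12 h = 25.48 kt → 24 h equivalent = 25.48 × 24/12 ≈ 50.96 kt.
51 kt ≥ 30 kt ⇒ rapid intensification.

51 kt, yes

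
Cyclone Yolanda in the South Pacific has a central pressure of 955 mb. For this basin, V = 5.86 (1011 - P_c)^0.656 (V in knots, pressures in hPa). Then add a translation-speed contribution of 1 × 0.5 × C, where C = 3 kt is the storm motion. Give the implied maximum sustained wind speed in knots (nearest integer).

ΔP = 1011 − 955 = 56 mb.
56^0.656 ≈ 14.022.
V ≈ 5.86 × 14.022 ≈ 82.2 kt.
Translation term: 1 × 0.5 × 3 = 1.5 kt.
Corrected V ≈ 83.7 kt → 84 kt.

84 kt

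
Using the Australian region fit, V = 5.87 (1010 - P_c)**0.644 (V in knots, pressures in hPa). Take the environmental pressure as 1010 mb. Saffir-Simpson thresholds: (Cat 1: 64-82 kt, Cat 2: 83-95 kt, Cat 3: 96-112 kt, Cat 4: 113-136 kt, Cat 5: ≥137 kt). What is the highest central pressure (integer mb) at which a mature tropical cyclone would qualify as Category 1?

Category 1 begins at V = 64 kt.
Required ΔP = (64/5.87)^(1/0.644) = 10.903^1.553 ≈ 40.84 mb.
P_c ≤ 1010 − 40.84 = 969.16, so the highest integer P_c is 969 mb.

969 mb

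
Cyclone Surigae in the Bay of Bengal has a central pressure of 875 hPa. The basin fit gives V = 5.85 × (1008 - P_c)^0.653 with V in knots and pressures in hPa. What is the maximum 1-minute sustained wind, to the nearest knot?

143 kt

ΔP = 1008 − 875 = 133 hPa.
133^0.653 ≈ 24.371.
V ≈ 5.85 × 24.371 ≈ 142.6 kt.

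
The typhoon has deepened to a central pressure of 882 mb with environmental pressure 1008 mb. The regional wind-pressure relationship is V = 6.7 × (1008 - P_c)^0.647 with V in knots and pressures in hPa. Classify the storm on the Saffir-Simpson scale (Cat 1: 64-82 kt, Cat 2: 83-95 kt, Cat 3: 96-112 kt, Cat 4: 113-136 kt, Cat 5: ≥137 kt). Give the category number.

5

ΔP = 1008 − 882 = 126 mb.
V ≈ 6.7 × 126^0.647 = 6.7 × 22.85 ≈ 153 kt.
153 kt falls in the Category 5 band.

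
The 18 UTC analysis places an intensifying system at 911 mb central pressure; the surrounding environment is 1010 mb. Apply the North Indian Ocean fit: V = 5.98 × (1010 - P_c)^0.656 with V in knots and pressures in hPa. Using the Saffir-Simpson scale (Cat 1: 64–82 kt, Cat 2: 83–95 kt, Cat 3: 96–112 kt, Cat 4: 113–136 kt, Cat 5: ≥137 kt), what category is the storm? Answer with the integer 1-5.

4

ΔP = 1010 − 911 = 99 mb.
V ≈ 5.98 × 99^0.656 = 5.98 × 20.38 ≈ 122 kt.
122 kt falls in the Category 4 band.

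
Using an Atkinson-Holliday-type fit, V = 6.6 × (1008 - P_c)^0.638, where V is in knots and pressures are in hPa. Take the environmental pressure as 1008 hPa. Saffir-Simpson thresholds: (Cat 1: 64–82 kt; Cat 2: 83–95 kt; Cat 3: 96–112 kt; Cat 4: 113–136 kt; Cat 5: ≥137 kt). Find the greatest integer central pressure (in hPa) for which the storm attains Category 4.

922 hPa

Category 4 begins at V = 113 kt.
Required ΔP = (113/6.6)^(1/0.638) = 17.121^1.567 ≈ 85.79 hPa.
P_c ≤ 1008 − 85.79 = 922.21, so the highest integer P_c is 922 hPa.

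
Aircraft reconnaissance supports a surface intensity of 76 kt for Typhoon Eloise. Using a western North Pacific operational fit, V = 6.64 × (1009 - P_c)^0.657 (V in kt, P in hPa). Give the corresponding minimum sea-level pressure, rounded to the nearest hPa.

968 hPa

ΔP = (V / 6.64)^(1/0.657) = (76/6.64)^1.522.
76/6.64 = 11.446; 11.446^1.522 ≈ 40.86 hPa.
P_c = 1009 − 40.86 = 968.14 ≈ 968 hPa.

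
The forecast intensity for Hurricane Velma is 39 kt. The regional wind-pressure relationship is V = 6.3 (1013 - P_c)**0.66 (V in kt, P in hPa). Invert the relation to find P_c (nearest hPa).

ΔP = (V / 6.3)^(1/0.66) = (39/6.3)^1.515.
39/6.3 = 6.190; 6.190^1.515 ≈ 15.83 hPa.
P_c = 1013 − 15.83 = 997.17 ≈ 997 hPa.

997 hPa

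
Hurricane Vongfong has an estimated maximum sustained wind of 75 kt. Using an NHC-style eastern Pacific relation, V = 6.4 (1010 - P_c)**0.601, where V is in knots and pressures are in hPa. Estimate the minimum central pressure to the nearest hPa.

950 hPa

ΔP = (V / 6.4)^(1/0.601) = (75/6.4)^1.664.
75/6.4 = 11.719; 11.719^1.664 ≈ 60.05 hPa.
P_c = 1010 − 60.05 = 949.95 ≈ 950 hPa.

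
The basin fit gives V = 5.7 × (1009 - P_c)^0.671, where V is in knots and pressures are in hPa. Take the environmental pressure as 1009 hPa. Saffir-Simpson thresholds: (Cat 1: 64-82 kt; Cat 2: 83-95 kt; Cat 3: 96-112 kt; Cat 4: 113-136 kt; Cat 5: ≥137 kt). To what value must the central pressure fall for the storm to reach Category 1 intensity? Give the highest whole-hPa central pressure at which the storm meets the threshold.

Category 1 begins at V = 64 kt.
Required ΔP = (64/5.7)^(1/0.671) = 11.228^1.490 ≈ 36.75 hPa.
P_c ≤ 1009 − 36.75 = 972.25, so the highest integer P_c is 972 hPa.

972 hPa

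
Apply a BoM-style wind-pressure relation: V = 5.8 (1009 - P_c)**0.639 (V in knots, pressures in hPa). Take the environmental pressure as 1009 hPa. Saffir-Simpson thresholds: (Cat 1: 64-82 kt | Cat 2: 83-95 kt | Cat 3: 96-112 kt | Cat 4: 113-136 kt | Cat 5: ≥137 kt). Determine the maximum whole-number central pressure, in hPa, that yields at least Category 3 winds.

928 hPa

Category 3 begins at V = 96 kt.
Required ΔP = (96/5.8)^(1/0.639) = 16.552^1.565 ≈ 80.80 hPa.
P_c ≤ 1009 − 80.80 = 928.20, so the highest integer P_c is 928 hPa.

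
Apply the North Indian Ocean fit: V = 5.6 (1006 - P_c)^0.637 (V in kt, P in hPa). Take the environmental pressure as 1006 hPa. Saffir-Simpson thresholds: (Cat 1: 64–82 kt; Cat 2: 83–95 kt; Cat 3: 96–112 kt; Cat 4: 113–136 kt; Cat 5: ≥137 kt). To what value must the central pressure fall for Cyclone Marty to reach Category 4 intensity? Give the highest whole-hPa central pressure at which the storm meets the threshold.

894 hPa

Category 4 begins at V = 113 kt.
Required ΔP = (113/5.6)^(1/0.637) = 20.179^1.570 ≈ 111.81 hPa.
P_c ≤ 1006 − 111.81 = 894.19, so the highest integer P_c is 894 hPa.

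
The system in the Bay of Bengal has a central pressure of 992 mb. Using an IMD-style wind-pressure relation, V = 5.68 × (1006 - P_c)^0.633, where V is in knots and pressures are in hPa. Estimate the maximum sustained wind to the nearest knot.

ΔP = 1006 − 992 = 14 mb.
14^0.633 ≈ 5.315.
V ≈ 5.68 × 5.315 ≈ 30.2 kt.

30 kt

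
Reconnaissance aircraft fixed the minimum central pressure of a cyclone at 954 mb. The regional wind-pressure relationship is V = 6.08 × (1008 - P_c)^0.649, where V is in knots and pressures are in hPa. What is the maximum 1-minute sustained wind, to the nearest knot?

81 kt

ΔP = 1008 − 954 = 54 mb.
54^0.649 ≈ 13.314.
V ≈ 6.08 × 13.314 ≈ 81.0 kt.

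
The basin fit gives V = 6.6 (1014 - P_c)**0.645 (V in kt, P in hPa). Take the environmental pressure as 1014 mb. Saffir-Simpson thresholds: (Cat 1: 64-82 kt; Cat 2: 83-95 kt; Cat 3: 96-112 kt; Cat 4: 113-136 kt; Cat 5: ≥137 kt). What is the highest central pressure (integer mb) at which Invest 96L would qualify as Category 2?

963 mb

Category 2 begins at V = 83 kt.
Required ΔP = (83/6.6)^(1/0.645) = 12.576^1.550 ≈ 50.66 mb.
P_c ≤ 1014 − 50.66 = 963.34, so the highest integer P_c is 963 mb.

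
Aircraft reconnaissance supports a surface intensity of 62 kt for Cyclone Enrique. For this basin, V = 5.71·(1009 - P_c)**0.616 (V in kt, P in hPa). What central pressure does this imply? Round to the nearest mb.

ΔP = (V / 5.71)^(1/0.616) = (62/5.71)^1.623.
62/5.71 = 10.858; 10.858^1.623 ≈ 48.02 mb.
P_c = 1009 − 48.02 = 960.98 ≈ 961 mb.

961 mb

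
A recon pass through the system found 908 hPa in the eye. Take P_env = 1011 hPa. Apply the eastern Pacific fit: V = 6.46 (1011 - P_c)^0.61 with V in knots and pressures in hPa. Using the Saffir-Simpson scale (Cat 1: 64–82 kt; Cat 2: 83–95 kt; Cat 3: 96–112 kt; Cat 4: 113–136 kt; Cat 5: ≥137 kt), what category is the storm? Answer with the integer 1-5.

3

ΔP = 1011 − 908 = 103 hPa.
V ≈ 6.46 × 103^0.61 = 6.46 × 16.90 ≈ 109 kt.
109 kt falls in the Category 3 band.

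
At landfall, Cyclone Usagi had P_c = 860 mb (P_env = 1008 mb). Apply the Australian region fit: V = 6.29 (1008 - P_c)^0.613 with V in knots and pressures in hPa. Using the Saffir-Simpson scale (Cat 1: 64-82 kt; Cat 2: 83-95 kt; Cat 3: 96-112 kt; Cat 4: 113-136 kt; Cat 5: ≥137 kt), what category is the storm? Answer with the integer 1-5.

4

ΔP = 1008 − 860 = 148 mb.
V ≈ 6.29 × 148^0.613 = 6.29 × 21.40 ≈ 135 kt.
135 kt falls in the Category 4 band.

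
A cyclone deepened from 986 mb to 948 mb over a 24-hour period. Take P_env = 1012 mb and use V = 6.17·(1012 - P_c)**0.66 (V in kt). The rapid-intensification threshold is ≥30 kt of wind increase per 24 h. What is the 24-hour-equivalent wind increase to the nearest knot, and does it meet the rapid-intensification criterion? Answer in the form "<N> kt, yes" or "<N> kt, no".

V₁: ΔP = 26, V ≈ 6.17 × 26^0.66 ≈ 52.99 kt.
V₂: ΔP = 64, V ≈ 6.17 × 64^0.66 ≈ 96.02 kt.
ΔV over 24 h = 43.03 kt → 24 h equivalent = 43.03 × 24/24 ≈ 43.03 kt.
43 kt ≥ 30 kt ⇒ rapid intensification.

43 kt, yes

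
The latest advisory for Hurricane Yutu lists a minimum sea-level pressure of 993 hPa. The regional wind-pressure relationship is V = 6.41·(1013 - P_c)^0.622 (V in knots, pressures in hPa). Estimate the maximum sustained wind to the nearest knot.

ΔP = 1013 − 993 = 20 hPa.
20^0.622 ≈ 6.445.
V ≈ 6.41 × 6.445 ≈ 41.3 kt.

41 kt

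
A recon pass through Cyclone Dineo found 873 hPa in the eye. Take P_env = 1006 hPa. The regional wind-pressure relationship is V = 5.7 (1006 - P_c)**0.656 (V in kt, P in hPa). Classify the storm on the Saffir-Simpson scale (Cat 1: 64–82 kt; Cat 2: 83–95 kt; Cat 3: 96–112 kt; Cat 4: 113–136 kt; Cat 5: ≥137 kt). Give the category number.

5

ΔP = 1006 − 873 = 133 hPa.
V ≈ 5.7 × 133^0.656 = 5.7 × 24.73 ≈ 141 kt.
141 kt falls in the Category 5 band.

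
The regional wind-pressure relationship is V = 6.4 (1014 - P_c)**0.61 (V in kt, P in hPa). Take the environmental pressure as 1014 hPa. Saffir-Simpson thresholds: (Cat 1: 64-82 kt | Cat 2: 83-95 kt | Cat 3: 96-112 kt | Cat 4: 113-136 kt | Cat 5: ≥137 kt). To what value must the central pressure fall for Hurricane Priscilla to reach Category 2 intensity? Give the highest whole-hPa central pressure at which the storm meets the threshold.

947 hPa

Category 2 begins at V = 83 kt.
Required ΔP = (83/6.4)^(1/0.61) = 12.969^1.639 ≈ 66.75 hPa.
P_c ≤ 1014 − 66.75 = 947.25, so the highest integer P_c is 947 hPa.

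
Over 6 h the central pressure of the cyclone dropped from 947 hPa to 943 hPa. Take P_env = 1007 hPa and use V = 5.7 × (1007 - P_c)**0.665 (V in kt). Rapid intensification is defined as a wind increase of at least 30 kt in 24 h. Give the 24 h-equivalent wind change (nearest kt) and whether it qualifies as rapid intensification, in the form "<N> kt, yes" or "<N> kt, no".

15 kt, no

V₁: ΔP = 60, V ≈ 5.7 × 60^0.665 ≈ 86.77 kt.
V₂: ΔP = 64, V ≈ 5.7 × 64^0.665 ≈ 90.57 kt.
ΔV over 6 h = 3.80 kt → 24 h equivalent = 3.80 × 24/6 ≈ 15.20 kt.
15 kt < 30 kt ⇒ not rapid intensification.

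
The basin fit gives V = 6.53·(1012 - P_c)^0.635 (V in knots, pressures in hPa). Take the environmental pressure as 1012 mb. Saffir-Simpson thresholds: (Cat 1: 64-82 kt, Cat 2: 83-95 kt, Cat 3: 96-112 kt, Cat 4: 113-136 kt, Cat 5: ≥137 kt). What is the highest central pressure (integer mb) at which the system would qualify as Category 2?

957 mb

Category 2 begins at V = 83 kt.
Required ΔP = (83/6.53)^(1/0.635) = 12.711^1.575 ≈ 54.81 mb.
P_c ≤ 1012 − 54.81 = 957.19, so the highest integer P_c is 957 mb.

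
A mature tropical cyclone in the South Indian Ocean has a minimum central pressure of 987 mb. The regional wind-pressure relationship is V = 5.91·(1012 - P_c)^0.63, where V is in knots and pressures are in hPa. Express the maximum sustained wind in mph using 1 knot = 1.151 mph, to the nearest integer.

ΔP = 1012 − 987 = 25 mb.
V ≈ 5.91 × 25^0.63 = 5.91 × 7.598 ≈ 44.904 kt.
44.904 × 1.151 ≈ 51.69 mph → 52 mph.

52 mph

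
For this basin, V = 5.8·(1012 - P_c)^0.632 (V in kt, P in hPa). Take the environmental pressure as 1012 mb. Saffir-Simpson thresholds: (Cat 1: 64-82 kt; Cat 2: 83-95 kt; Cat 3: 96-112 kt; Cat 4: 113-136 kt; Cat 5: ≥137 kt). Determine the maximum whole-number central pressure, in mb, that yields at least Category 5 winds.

Category 5 begins at V = 137 kt.
Required ΔP = (137/5.8)^(1/0.632) = 23.621^1.582 ≈ 148.91 mb.
P_c ≤ 1012 − 148.91 = 863.09, so the highest integer P_c is 863 mb.

863 mb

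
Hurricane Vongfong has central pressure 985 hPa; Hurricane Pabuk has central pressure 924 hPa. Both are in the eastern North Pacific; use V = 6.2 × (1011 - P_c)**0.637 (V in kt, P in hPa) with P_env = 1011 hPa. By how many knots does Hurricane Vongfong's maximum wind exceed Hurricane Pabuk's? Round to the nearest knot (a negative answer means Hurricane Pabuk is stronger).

-57 kt

Hurricane Vongfong: ΔP = 26; V ≈ 6.2 × 26^0.637 ≈ 49.40 kt.
Hurricane Pabuk: ΔP = 87; V ≈ 6.2 × 87^0.637 ≈ 106.63 kt.
Difference ≈ 49.40 − 106.63 = -57.23 → -57 kt.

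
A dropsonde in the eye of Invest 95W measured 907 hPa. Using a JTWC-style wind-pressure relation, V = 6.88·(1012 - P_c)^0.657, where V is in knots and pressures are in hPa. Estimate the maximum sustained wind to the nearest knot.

ΔP = 1012 − 907 = 105 hPa.
105^0.657 ≈ 21.278.
V ≈ 6.88 × 21.278 ≈ 146.4 kt.

146 kt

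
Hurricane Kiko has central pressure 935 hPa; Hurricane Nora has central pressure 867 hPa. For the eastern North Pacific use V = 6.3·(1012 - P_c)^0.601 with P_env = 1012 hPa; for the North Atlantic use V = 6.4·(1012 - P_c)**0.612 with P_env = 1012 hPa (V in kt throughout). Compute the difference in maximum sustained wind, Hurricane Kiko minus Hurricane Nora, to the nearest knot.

-49 kt

Hurricane Kiko: ΔP = 77; V ≈ 6.3 × 77^0.601 ≈ 85.73 kt.
Hurricane Nora: ΔP = 145; V ≈ 6.4 × 145^0.612 ≈ 134.57 kt.
Difference ≈ 85.73 − 134.57 = -48.84 → -49 kt.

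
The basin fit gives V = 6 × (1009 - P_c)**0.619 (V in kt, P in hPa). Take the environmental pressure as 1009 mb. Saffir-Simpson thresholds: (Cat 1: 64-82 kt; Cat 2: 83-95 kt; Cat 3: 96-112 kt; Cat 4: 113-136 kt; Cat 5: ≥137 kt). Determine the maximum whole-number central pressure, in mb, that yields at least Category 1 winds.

963 mb

Category 1 begins at V = 64 kt.
Required ΔP = (64/6)^(1/0.619) = 10.667^1.616 ≈ 45.79 mb.
P_c ≤ 1009 − 45.79 = 963.21, so the highest integer P_c is 963 mb.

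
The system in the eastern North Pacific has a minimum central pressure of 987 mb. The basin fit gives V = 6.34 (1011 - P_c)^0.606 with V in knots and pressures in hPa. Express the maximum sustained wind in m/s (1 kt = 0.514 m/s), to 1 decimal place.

22.4 m/s

ΔP = 1011 − 987 = 24 mb.
V ≈ 6.34 × 24^0.606 = 6.34 × 6.861 ≈ 43.501 kt.
43.501 × 0.514 ≈ 22.36 m/s → 22.4 m/s.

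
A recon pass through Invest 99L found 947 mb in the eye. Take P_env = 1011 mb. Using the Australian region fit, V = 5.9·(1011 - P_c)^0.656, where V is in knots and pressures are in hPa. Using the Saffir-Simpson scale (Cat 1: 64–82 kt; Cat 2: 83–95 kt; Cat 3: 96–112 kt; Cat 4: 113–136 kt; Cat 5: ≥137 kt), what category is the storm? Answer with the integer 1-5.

2

ΔP = 1011 − 947 = 64 mb.
V ≈ 5.9 × 64^0.656 = 5.9 × 15.31 ≈ 90 kt.
90 kt falls in the Category 2 band.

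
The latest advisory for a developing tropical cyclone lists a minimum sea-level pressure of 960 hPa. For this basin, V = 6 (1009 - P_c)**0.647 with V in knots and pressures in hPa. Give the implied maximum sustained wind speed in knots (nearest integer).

ΔP = 1009 − 960 = 49 hPa.
49^0.647 ≈ 12.404.
V ≈ 6 × 12.404 ≈ 74.4 kt.

74 kt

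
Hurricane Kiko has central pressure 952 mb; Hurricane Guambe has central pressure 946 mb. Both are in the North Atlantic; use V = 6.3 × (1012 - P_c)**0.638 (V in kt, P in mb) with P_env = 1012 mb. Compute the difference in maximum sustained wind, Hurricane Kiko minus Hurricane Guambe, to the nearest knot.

-5 kt

Hurricane Kiko: ΔP = 60; V ≈ 6.3 × 60^0.638 ≈ 85.86 kt.
Hurricane Guambe: ΔP = 66; V ≈ 6.3 × 66^0.638 ≈ 91.25 kt.
Difference ≈ 85.86 − 91.25 = -5.39 → -5 kt.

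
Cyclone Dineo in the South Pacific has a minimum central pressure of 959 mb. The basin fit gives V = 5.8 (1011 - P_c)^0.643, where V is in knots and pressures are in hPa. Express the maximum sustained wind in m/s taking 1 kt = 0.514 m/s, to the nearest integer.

ΔP = 1011 − 959 = 52 mb.
V ≈ 5.8 × 52^0.643 = 5.8 × 12.688 ≈ 73.590 kt.
73.590 × 0.514 ≈ 37.83 m/s → 38 m/s.

38 m/s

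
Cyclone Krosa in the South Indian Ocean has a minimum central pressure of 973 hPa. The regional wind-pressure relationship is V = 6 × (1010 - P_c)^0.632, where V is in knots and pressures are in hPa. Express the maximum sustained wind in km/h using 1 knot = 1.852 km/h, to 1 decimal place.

ΔP = 1010 − 973 = 37 hPa.
V ≈ 6 × 37^0.632 = 6 × 9.797 ≈ 58.783 kt.
58.783 × 1.852 ≈ 108.87 km/h → 108.9 km/h.

108.9 km/h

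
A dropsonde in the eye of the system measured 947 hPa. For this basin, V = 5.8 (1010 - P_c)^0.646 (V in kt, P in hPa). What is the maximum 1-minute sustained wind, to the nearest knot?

84 kt

ΔP = 1010 − 947 = 63 hPa.
63^0.646 ≈ 14.534.
V ≈ 5.8 × 14.534 ≈ 84.3 kt.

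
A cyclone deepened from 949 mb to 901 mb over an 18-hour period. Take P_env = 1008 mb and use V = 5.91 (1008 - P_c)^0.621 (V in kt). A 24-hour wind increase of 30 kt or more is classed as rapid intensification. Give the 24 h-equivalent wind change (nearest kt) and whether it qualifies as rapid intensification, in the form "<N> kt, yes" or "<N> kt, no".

V₁: ΔP = 59, V ≈ 5.91 × 59^0.621 ≈ 74.35 kt.
V₂: ΔP = 107, V ≈ 5.91 × 107^0.621 ≈ 107.61 kt.
ΔV over 18 h = 33.26 kt → 24 h equivalent = 33.26 × 24/18 ≈ 44.35 kt.
44 kt ≥ 30 kt ⇒ rapid intensification.

44 kt, yes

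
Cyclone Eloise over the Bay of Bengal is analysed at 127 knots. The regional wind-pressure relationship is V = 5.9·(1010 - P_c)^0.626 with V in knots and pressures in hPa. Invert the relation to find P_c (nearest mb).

875 mb

ΔP = (V / 5.9)^(1/0.626) = (127/5.9)^1.597.
127/5.9 = 21.525; 21.525^1.597 ≈ 134.68 mb.
P_c = 1010 − 134.68 = 875.32 ≈ 875 mb.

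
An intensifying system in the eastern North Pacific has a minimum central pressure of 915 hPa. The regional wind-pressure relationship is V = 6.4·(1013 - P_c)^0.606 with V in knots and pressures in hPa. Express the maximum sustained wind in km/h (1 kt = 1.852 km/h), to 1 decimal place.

190.8 km/h

ΔP = 1013 − 915 = 98 hPa.
V ≈ 6.4 × 98^0.606 = 6.4 × 16.095 ≈ 103.006 kt.
103.006 × 1.852 ≈ 190.77 km/h → 190.8 km/h.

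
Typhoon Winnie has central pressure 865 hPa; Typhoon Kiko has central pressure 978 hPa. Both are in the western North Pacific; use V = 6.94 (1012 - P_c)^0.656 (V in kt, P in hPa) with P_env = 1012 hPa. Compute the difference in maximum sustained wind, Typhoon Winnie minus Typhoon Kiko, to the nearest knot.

Typhoon Winnie: ΔP = 147; V ≈ 6.94 × 147^0.656 ≈ 183.28 kt.
Typhoon Kiko: ΔP = 34; V ≈ 6.94 × 34^0.656 ≈ 70.15 kt.
Difference ≈ 183.28 − 70.15 = 113.13 → 113 kt.

113 kt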